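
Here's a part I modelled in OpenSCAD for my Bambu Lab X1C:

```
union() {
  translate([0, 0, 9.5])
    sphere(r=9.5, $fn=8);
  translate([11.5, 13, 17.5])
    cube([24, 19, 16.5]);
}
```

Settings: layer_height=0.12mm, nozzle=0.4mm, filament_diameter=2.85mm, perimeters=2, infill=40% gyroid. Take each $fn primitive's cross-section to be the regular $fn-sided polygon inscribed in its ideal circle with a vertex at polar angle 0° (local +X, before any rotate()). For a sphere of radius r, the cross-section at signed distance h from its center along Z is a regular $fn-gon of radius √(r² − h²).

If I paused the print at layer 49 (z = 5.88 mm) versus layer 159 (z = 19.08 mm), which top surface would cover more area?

layer 159 (z = 19.08 mm)

Layer 49 (z = 5.88): the r=9.5 sphere slices to a regular 8-gon of circumradius 8.783 (√(r²−h²) with h=3.62 from center) (area = (8/2)·8.783²·sin(360°/8) = 218.20 mm²); the cube at (11.5, 13) does not reach this height (z outside [17.5, 34]); Merging all regions: only the r=9.5 sphere is present, so the union is just that shape — area = 218.20 mm². So its area = 218.20 mm². Layer 159 (z = 19.08): the sphere is absent (|z−center|=9.580 > r=9.5); the 24×19 cube at (11.5, 13) contributes its full rectangle (area 456.00 mm²); Merging all regions: only the 24×19 cube at (11.5, 13) is present, so the union is just that shape — area = 456.00 mm². So its area = 456.00 mm². Layer 159 is larger (456.00 vs 218.20 mm²).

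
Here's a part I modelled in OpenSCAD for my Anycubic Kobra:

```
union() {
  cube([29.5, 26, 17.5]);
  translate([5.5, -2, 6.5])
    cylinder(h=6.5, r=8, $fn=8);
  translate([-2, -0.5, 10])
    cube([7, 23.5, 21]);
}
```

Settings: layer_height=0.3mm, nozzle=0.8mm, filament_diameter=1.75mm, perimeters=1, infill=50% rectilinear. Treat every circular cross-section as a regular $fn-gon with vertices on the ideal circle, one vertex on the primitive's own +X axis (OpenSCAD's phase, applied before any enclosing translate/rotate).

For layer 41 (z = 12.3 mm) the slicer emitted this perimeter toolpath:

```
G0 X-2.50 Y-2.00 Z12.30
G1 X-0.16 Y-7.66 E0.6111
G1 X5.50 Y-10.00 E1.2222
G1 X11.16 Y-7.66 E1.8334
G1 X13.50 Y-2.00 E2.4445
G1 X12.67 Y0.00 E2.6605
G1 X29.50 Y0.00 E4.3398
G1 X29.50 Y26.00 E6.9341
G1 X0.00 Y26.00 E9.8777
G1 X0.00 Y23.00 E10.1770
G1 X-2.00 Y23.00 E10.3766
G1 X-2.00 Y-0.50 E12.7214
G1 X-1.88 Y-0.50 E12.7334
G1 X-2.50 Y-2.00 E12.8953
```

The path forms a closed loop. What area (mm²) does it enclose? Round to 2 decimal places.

Apply the shoelace formula to the sequence of (X, Y) vertices; enclosed area = 934.01 mm².

934.01 mm²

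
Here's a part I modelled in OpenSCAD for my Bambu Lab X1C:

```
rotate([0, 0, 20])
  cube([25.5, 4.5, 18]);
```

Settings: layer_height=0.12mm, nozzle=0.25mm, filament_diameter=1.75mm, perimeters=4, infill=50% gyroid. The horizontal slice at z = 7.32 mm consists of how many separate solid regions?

1

At z = 7.32 mm: the 25.5×4.5 cube contributes its full rectangle; (whole slice rotated 20° about Z — lengths, areas and connectivity unchanged). The result has 1 disconnected region.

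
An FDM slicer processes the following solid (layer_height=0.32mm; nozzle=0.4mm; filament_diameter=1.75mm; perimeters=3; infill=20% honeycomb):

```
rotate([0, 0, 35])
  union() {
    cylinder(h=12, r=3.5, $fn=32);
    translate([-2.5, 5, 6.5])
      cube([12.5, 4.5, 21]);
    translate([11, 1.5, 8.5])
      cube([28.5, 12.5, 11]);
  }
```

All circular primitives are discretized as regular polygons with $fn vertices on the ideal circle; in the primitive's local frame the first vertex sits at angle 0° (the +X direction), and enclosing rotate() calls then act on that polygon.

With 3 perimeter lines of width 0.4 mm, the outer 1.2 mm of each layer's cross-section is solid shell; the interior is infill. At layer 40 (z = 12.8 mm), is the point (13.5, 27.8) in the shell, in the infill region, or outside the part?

outside

At z = 12.8 mm: the cylinder does not reach this height (z outside [0, 12]); the cube at (-2.5, 5) (footprint 12.5×4.5) is included at this height; the 28.5×12.5 cube at (11, 1.5) contributes its full rectangle; Taking the union: the 2 present regions are separate (no shared area or edge), so areas and boundary lengths simply add and each stays a separate island — 2 connected regions; (rotated 35° about Z; rotation is an isometry so areas/perimeters/island counts are preserved). Overall, the cross-section has 2 separate islands. Undo the 35° rotation: the query point maps to (27.004, 15.029) in the un-rotated model frame. The nearest boundary edge runs (11.00, 14.00)→(39.50, 14.00); distance from the point to it = 1.03 mm. The point is not inside any of the regions above, so it lies outside the cross-section (1.03 mm from the nearest boundary).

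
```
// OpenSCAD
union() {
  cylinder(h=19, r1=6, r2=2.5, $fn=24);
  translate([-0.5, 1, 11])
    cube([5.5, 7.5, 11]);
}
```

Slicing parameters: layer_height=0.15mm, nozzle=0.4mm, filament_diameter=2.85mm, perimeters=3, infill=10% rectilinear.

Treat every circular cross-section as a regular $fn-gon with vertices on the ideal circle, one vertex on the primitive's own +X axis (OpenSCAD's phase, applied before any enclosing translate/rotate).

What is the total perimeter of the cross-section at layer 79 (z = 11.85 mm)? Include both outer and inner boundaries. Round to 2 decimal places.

37.51 mm

At z = 11.85 mm: the cone contributes a regular 24-gon of circumradius 3.817 (interpolated between r1=6 and r2=2.5 at t=0.624) (perimeter = 2·24·3.817·sin(180°/24) = 23.92 mm); the cube at (-0.5, 1) is present — its section is the full 5.5×7.5 rectangle (perimeter 26.00 mm); Combining (union): the regions partially overlap (shared area 8.95 mm²), so the edge portions inside another operand are dropped and the merged outline is re-measured after clipping — boundary = 37.51 mm. Overall, the cross-section is a single solid region. Total boundary length (outer) = 37.51 mm.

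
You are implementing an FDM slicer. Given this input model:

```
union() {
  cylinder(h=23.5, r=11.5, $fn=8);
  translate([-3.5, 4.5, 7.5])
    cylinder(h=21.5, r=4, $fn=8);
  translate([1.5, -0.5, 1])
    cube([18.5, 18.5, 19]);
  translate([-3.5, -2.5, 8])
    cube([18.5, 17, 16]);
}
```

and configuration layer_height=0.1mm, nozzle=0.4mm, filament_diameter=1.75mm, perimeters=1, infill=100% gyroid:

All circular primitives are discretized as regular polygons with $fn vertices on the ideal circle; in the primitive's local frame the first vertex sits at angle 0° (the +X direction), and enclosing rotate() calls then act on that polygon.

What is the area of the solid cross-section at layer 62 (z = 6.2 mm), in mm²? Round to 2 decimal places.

634.63 mm²

At z = 6.2 mm: the r=11.5 cylinder gives a regular 8-gon of circumradius 11.5 (constant along its height) (area = (8/2)·11.500²·sin(360°/8) = 374.06 mm²); the cylinder at (-3.5, 4.5) is absent (z outside [7.5, 29]); the cube at (1.5, -0.5) is present — its section is the full 18.5×18.5 rectangle (area 342.25 mm²); the cube at (-3.5, -2.5) is not intersected at this z (z outside [8, 24]); Taking the union: the regions partially overlap — summed areas 716.31 mm² minus the doubly-counted overlap 81.68 mm² gives 634.63 mm² — area = 634.63 mm². Overall, the cross-section is a single solid region. Net area = 634.63 mm².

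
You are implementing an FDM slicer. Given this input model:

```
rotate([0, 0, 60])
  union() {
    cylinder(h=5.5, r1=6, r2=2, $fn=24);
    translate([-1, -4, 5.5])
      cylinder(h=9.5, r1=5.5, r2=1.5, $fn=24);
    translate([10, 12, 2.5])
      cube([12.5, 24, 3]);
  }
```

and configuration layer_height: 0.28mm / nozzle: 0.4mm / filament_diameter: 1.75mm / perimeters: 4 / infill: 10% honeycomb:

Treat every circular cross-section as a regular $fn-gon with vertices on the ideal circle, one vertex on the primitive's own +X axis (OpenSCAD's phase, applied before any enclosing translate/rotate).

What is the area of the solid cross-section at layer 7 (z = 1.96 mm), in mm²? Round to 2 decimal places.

64.99 mm²

At z = 1.96 mm: the cone contributes a regular 24-gon of circumradius 4.575 (interpolated between r1=6 and r2=2 at t=0.356) (area = (24/2)·4.575²·sin(360°/24) = 64.99 mm²); the cone at (-1, -4) is not intersected at this z (z outside [5.5, 15]); the cube at (10, 12) is not intersected at this z (z outside [2.5, 5.5]); Merging all regions: only the cone is present, so the union is just that shape — area = 64.99 mm²; (whole slice rotated 60° about Z — lengths, areas and connectivity unchanged). Overall, the cross-section is a single solid region. Net area = 64.99 mm².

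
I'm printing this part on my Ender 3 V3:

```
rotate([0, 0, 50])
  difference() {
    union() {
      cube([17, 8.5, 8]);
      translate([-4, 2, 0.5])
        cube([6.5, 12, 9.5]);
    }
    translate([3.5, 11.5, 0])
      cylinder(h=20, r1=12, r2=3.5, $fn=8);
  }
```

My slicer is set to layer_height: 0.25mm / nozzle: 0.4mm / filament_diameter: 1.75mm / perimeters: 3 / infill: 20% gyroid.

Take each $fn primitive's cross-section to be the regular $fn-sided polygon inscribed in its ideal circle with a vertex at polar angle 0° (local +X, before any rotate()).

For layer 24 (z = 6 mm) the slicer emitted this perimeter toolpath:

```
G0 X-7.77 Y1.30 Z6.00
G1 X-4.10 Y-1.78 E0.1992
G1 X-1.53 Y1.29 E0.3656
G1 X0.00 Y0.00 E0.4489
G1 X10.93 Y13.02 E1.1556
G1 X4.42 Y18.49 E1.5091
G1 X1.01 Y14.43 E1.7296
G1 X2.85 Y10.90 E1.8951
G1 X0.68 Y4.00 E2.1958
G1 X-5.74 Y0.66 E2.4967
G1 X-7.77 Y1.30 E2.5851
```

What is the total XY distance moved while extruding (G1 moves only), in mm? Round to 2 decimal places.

Sum the Euclidean lengths of each G1 segment: total = 62.18 mm.

62.18 mm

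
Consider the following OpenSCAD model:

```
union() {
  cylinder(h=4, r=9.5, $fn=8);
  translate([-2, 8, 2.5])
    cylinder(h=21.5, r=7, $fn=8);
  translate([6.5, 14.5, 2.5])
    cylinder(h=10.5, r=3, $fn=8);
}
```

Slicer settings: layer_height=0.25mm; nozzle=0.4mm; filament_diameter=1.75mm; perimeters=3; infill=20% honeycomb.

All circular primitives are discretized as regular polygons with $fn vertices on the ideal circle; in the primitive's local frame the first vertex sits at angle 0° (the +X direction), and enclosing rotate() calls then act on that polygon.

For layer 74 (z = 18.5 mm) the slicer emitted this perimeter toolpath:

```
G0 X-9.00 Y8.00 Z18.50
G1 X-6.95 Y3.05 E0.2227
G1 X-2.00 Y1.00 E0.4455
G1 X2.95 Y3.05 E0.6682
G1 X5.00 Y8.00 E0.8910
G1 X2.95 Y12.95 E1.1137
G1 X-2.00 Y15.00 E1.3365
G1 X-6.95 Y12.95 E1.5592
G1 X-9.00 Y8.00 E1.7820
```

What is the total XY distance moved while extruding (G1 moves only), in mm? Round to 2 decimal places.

42.86 mm

Sum the Euclidean lengths of each G1 segment: total = 42.86 mm.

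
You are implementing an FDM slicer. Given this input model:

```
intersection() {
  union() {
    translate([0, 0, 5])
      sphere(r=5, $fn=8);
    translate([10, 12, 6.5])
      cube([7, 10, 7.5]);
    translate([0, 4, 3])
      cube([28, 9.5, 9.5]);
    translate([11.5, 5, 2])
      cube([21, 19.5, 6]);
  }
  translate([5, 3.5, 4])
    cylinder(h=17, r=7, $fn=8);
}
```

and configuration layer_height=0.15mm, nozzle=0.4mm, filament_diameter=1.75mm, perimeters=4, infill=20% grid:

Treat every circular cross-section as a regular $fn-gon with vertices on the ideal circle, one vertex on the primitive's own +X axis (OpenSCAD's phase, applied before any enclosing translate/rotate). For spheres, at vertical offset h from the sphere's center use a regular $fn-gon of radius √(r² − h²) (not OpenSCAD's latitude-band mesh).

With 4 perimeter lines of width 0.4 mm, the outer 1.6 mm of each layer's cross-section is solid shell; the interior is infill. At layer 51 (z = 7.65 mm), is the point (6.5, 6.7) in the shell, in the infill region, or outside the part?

infill

At z = 7.65 mm: the r=5 sphere slices to a regular 8-gon of circumradius 4.240 (√(r²−h²) with h=2.65 from center); the 7×10 cube at (10, 12) contributes its full rectangle; the cube at (0, 4) (footprint 28×9.5) is included at this height; the 21×19.5 cube at (11.5, 5) contributes its full rectangle; Combining (union): the regions partially overlap (shared area 197.57 mm²), so overlapping operands fuse into one piece — 1 connected region; the cylinder at (5, 3.5): section is a regular 8-gon, circumradius r=7; Keeping only the common overlap: the r=7 cylinder at (5, 3.5) partially overlaps the result so far; clipping to the common part keeps 84.63 mm² — 1 connected region. Overall, the cross-section is a single solid region. The nearest boundary edge runs (11.79, 4.00)→(0.58, 4.00); distance from the point to it = 2.70 mm. The point is inside the cross-section and 2.70 mm from the nearest boundary — more than the 1.6 mm shell width (4 × 0.4), so it's in the infill interior.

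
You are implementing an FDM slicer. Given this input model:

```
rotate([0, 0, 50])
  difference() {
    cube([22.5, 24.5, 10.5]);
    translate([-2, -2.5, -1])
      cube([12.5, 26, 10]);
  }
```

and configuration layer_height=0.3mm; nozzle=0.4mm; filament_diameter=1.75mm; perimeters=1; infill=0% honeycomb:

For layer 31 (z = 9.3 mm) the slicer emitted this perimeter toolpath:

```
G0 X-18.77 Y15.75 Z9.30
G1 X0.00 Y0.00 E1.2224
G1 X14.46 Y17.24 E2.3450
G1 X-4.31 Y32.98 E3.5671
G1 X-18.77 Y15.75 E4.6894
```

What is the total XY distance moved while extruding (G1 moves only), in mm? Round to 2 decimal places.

93.99 mm

Sum the Euclidean lengths of each G1 segment: total = 93.99 mm.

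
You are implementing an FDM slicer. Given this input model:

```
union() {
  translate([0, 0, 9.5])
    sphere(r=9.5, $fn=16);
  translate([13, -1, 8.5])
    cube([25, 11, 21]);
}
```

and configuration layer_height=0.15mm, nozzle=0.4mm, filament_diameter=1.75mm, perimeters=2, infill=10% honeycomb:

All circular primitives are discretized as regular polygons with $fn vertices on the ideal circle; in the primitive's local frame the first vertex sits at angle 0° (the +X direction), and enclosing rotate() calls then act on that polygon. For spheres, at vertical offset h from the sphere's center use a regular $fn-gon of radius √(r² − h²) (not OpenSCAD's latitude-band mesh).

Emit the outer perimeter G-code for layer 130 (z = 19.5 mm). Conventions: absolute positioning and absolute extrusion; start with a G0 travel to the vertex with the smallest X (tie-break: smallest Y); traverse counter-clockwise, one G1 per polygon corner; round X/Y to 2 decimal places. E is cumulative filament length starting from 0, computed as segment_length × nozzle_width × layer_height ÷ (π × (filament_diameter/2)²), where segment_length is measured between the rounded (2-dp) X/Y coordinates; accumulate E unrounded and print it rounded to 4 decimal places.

G0 X13.00 Y-1.00 Z19.50
G1 X38.00 Y-1.00 E0.6236
G1 X38.00 Y10.00 E0.8980
G1 X13.00 Y10.00 E1.5217
G1 X13.00 Y-1.00 E1.7960

At z = 19.5 mm: the sphere is not intersected at this z (|z−center|=10.000 > r=9.5); the cube at (13, -1) (footprint 25×11) is included at this height; Taking the union: only the 25×11 cube at (13, -1) is present, so the union is just that shape — 1 connected region. The outline is a single polygon with 4 vertices. Extrusion per mm of travel: 0.4 × 0.15 / (π × 0.875²) = 0.024945. Accumulating E over each segment gives final E = 1.7960.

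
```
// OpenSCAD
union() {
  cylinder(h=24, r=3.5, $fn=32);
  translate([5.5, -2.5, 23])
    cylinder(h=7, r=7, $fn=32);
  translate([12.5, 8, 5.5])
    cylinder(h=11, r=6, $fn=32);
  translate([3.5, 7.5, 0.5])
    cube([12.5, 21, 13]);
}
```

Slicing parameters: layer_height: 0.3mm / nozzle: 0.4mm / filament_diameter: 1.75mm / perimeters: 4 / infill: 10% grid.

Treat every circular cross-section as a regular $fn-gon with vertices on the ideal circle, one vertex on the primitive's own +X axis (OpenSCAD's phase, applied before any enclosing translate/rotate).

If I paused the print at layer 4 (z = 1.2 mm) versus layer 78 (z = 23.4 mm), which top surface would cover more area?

Layer 4 (z = 1.2): the r=3.5 cylinder gives a regular 32-gon of circumradius 3.5 (constant along its height) (area = (32/2)·3.500²·sin(360°/32) = 38.24 mm²); the cylinder at (5.5, -2.5) is absent (z outside [23, 30]); the cylinder at (12.5, 8) is not intersected at this z (z outside [5.5, 16.5]); the cube at (3.5, 7.5) is present — its section is the full 12.5×21 rectangle (area 262.50 mm²); Merging all regions: the 2 present regions are separate (no shared area or edge), so areas and boundary lengths simply add and each stays a separate island — area = 300.74 mm². So its area = 300.74 mm². Layer 78 (z = 23.4): the r=3.5 cylinder gives a regular 32-gon of circumradius 3.5 (constant along its height) (area = (32/2)·3.500²·sin(360°/32) = 38.24 mm²); the r=7 cylinder at (5.5, -2.5) gives a regular 32-gon of circumradius 7 (constant along its height) (area = (32/2)·7.000²·sin(360°/32) = 152.95 mm²); the cylinder at (12.5, 8) does not reach this height (z outside [5.5, 16.5]); the cube at (3.5, 7.5) is absent (z outside [0.5, 13.5]); Combining (union): the regions partially overlap — summed areas 191.19 mm² minus the doubly-counted overlap 23.53 mm² gives 167.65 mm² — area = 167.65 mm². So its area = 167.65 mm². Layer 4 is larger (300.74 vs 167.65 mm²).

layer 4 (z = 1.2 mm)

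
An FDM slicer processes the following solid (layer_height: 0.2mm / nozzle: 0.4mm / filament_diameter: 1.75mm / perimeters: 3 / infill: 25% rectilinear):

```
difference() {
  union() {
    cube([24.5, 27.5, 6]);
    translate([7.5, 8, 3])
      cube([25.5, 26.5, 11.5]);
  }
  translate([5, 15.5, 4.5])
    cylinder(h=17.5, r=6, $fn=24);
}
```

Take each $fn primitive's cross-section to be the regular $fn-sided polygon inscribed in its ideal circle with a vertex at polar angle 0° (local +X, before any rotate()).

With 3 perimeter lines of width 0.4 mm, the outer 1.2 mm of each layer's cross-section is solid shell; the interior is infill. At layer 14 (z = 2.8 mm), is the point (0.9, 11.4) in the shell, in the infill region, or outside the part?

At z = 2.8 mm: the 24.5×27.5 cube contributes its full rectangle; the cube at (7.5, 8) does not reach this height (z outside [3, 14.5]); Combining (union): only the 24.5×27.5 cube is present, so the union is just that shape — 1 connected region; the cylinder at (5, 15.5) is not intersected at this z (z outside [4.5, 22]); Subtracting the remaining from the first: none of the subtracted shapes is present at this height, so the result so far is unchanged — 1 connected region. Overall, the cross-section is a single solid region. The nearest boundary edge runs (0.00, 27.50)→(0.00, 0.00); distance from the point to it = 0.90 mm. The point is inside the cross-section, 0.90 mm from the nearest boundary — within the 1.2 mm shell band (3 × 0.4).

shell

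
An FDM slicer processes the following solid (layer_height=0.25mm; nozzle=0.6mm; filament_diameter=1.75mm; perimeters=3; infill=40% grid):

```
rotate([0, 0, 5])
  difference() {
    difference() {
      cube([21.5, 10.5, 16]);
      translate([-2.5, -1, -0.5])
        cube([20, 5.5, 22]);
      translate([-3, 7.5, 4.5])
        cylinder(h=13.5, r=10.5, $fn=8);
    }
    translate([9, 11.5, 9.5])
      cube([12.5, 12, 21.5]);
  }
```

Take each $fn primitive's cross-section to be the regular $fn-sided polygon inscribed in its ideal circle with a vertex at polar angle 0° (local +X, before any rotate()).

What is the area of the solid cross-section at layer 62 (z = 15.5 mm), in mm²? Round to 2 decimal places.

105.73 mm²

At z = 15.5 mm: the cube (footprint 21.5×10.5) is included at this height (area 225.75 mm²); the cube at (-2.5, -1) (footprint 20×5.5) is included at this height (area 110.00 mm²); the r=10.5 cylinder at (-3, 7.5) gives a regular 8-gon of circumradius 10.5 (constant along its height) (area = (8/2)·10.500²·sin(360°/8) = 311.83 mm²); After the difference (first − rest): starting from the 21.5×10.5 cube (225.75 mm²), the 20×5.5 cube at (-2.5, -1) partially overlaps it — only the 78.75 mm² overlap (of its 110.00 mm²) is removed, clipping the outline; the r=10.5 cylinder at (-3, 7.5) partially overlaps it — only the 41.27 mm² overlap (of its 311.83 mm²) is removed, clipping the outline — area = 105.73 mm²; the cube at (9, 11.5) (footprint 12.5×12) is included at this height (area 150.00 mm²); Subtracting the remaining from the first: starting from that combined region (105.73 mm²), the 12.5×12 cube at (9, 11.5) misses the remaining region (no effect) — area = 105.73 mm²; (rotated 5° about Z; rotation is an isometry so areas/perimeters/island counts are preserved). Overall, the cross-section is a single solid region. Net area = 105.73 mm².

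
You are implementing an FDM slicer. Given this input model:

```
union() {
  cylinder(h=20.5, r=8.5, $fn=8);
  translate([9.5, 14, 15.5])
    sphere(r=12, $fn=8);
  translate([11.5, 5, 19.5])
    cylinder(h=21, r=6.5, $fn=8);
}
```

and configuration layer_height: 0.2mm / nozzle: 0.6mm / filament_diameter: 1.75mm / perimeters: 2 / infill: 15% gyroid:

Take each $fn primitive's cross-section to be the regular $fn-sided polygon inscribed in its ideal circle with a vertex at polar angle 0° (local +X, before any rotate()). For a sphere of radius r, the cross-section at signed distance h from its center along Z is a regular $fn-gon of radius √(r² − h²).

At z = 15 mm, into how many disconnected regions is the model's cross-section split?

At z = 15 mm: the r=8.5 cylinder gives a regular 8-gon of circumradius 8.5 (constant along its height); the r=12 sphere at (9.5, 14) contributes a regular 8-gon of circumradius √(12²−0.5²) = 11.990; the cylinder at (11.5, 5) does not reach this height (z outside [19.5, 40.5]); Taking the union: the regions partially overlap (shared area 15.99 mm²), so overlapping operands fuse into one piece — 1 connected region. The result has 1 disconnected region.

1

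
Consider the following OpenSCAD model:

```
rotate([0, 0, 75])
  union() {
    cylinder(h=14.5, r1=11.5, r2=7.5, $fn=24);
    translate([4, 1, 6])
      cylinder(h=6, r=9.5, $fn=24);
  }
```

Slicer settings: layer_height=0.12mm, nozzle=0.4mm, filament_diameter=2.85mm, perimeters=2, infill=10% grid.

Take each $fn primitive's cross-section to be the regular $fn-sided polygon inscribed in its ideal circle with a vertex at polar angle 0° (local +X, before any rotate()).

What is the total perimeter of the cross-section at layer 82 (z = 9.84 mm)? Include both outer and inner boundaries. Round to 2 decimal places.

65.76 mm

At z = 9.84 mm: the cone contributes a regular 24-gon of circumradius 8.786 (interpolated between r1=11.5 and r2=7.5 at t=0.679) (perimeter = 2·24·8.786·sin(180°/24) = 55.04 mm); the r=9.5 cylinder at (4, 1) contributes a regular 24-gon of circumradius 9.5 (perimeter = 2·24·9.500·sin(180°/24) = 59.52 mm); Merging all regions: the regions partially overlap (shared area 184.53 mm²), so the edge portions inside another operand are dropped and the merged outline is re-measured after clipping — boundary = 65.76 mm; (whole slice rotated 75° about Z — lengths, areas and connectivity unchanged). Overall, the cross-section is a single solid region. Total boundary length (outer) = 65.76 mm.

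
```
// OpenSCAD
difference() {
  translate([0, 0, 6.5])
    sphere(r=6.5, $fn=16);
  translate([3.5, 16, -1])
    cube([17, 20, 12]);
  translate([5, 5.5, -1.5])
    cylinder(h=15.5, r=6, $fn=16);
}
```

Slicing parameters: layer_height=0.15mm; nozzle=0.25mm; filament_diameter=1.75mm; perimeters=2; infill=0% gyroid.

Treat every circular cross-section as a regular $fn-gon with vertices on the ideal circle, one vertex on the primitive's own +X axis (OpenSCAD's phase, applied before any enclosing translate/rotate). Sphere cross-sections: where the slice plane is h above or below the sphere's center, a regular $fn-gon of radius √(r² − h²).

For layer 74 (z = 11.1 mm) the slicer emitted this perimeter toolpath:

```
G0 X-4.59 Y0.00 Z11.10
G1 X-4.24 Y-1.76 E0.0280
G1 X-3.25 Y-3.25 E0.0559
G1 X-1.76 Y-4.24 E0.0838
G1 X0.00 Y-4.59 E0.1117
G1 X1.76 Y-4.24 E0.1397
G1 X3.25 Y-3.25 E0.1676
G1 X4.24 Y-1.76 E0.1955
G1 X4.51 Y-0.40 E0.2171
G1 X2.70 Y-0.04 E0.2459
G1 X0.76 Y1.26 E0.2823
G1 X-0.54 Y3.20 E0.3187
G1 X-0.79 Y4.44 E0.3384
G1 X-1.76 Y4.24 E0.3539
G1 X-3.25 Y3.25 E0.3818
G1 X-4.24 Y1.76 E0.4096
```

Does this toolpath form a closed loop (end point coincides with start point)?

Start point (G0): (-4.59, 0.00). End point (last G1): the path does not return to the start — open.

no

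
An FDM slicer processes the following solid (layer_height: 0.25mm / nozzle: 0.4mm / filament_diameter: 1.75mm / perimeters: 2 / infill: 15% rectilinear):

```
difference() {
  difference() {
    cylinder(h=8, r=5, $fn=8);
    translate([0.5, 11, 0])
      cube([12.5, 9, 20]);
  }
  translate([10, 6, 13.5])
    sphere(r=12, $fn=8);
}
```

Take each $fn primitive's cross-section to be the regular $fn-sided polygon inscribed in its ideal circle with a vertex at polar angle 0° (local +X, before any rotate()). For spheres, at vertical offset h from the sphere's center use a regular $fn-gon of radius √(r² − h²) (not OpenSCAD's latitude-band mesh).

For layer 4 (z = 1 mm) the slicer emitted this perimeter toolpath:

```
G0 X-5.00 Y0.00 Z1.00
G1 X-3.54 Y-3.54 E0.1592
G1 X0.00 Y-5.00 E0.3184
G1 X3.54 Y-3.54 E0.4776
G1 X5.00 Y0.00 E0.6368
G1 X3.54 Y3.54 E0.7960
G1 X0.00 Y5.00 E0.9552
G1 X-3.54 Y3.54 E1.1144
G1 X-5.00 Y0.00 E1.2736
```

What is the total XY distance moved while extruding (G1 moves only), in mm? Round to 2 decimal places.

30.63 mm

Sum the Euclidean lengths of each G1 segment: total = 30.63 mm.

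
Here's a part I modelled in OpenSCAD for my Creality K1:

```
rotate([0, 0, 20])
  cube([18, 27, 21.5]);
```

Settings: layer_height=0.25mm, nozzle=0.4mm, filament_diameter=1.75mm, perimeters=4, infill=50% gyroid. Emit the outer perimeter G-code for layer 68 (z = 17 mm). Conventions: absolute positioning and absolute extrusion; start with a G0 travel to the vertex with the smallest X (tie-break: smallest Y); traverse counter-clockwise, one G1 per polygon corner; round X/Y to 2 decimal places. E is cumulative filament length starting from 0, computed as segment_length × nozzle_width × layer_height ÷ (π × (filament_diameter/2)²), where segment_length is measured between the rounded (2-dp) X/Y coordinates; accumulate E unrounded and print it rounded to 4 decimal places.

At z = 17 mm: the 18×27 cube contributes its full rectangle; (rotated 20° about Z; rotation is an isometry so areas/perimeters/island counts are preserved). The outline is a single polygon with 4 vertices. Extrusion per mm of travel: 0.4 × 0.25 / (π × 0.875²) = 0.041575. Accumulating E over each segment gives final E = 3.7413.

G0 X-9.23 Y25.37 Z17.00
G1 X0.00 Y0.00 E1.1224
G1 X16.91 Y6.16 E1.8706
G1 X7.68 Y31.53 E2.9930
G1 X-9.23 Y25.37 E3.7413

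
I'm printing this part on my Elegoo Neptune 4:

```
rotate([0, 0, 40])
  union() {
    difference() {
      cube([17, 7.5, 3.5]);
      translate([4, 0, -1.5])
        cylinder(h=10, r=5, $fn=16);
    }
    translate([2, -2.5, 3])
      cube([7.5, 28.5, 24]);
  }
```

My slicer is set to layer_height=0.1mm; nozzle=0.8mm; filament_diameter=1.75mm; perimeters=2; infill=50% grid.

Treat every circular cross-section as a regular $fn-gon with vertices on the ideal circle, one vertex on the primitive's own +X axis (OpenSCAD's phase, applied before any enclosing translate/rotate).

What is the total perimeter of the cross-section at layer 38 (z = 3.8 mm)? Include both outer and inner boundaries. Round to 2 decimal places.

At z = 3.8 mm: the cube is absent (z outside [0, 3.5]); the r=5 cylinder at (4, 0) contributes a regular 16-gon of circumradius 5 (perimeter = 2·16·5.000·sin(180°/16) = 31.21 mm); After the difference (first − rest): the first operand is absent here, so nothing remains; the 7.5×28.5 cube at (2, -2.5) contributes its full rectangle (perimeter 72.00 mm); Merging all regions: only the 7.5×28.5 cube at (2, -2.5) is present, so the union is just that shape — boundary = 72.00 mm; (rotated 40° about Z; rotation is an isometry so areas/perimeters/island counts are preserved). Overall, the cross-section is a single solid region. Total boundary length (outer) = 72.00 mm.

72.00 mm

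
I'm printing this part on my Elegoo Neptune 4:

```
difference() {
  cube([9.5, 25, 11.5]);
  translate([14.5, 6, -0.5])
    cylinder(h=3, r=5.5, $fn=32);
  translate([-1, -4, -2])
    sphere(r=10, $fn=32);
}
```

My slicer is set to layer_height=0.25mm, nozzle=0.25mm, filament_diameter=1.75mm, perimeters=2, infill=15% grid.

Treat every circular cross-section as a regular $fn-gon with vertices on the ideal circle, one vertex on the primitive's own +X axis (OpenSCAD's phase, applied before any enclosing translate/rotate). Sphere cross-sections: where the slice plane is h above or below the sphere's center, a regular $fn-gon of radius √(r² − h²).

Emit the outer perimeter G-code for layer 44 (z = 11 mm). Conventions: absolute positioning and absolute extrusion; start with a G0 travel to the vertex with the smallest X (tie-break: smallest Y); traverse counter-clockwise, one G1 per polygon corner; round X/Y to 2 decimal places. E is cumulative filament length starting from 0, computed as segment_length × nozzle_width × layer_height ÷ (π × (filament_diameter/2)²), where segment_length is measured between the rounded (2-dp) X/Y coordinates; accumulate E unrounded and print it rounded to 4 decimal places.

G0 X0.00 Y0.00 Z11.00
G1 X9.50 Y0.00 E0.2469
G1 X9.50 Y25.00 E0.8965
G1 X0.00 Y25.00 E1.1433
G1 X0.00 Y0.00 E1.7929

At z = 11 mm: the 9.5×25 cube contributes its full rectangle; the cylinder at (14.5, 6) does not reach this height (z outside [-0.5, 2.5]); the sphere at (-1, -4) is absent (|z−center|=13.000 > r=10); After the difference (first − rest): none of the subtracted shapes is present at this height, so the 9.5×25 cube is unchanged — 1 connected region. The outline is a single polygon with 4 vertices. Extrusion per mm of travel: 0.25 × 0.25 / (π × 0.875²) = 0.025984. Accumulating E over each segment gives final E = 1.7929.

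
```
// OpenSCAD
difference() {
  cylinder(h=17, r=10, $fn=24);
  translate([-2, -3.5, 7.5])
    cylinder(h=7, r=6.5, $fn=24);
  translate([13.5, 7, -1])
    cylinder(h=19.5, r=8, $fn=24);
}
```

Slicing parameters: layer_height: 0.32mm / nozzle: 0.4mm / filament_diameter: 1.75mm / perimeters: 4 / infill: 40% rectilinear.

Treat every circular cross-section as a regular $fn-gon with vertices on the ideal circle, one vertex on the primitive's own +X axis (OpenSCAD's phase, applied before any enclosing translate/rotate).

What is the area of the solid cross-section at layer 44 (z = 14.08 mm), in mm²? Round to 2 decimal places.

At z = 14.08 mm: the cylinder: section is a regular 24-gon, circumradius r=10 (area = (24/2)·10.000²·sin(360°/24) = 310.58 mm²); the r=6.5 cylinder at (-2, -3.5) gives a regular 24-gon of circumradius 6.5 (constant along its height) (area = (24/2)·6.500²·sin(360°/24) = 131.22 mm²); the cylinder at (13.5, 7): section is a regular 24-gon, circumradius r=8 (area = (24/2)·8.000²·sin(360°/24) = 198.77 mm²); After the difference (first − rest): starting from the r=10 cylinder (310.58 mm²), the r=6.5 cylinder at (-2, -3.5) partially overlaps it — only the 128.13 mm² overlap (of its 131.22 mm²) is removed, clipping the outline; the r=8 cylinder at (13.5, 7) partially overlaps it — only the 17.07 mm² overlap (of its 198.77 mm²) is removed, clipping the outline — area = 165.39 mm². Overall, the cross-section is a single solid region. Net area = 165.39 mm².

165.39 mm²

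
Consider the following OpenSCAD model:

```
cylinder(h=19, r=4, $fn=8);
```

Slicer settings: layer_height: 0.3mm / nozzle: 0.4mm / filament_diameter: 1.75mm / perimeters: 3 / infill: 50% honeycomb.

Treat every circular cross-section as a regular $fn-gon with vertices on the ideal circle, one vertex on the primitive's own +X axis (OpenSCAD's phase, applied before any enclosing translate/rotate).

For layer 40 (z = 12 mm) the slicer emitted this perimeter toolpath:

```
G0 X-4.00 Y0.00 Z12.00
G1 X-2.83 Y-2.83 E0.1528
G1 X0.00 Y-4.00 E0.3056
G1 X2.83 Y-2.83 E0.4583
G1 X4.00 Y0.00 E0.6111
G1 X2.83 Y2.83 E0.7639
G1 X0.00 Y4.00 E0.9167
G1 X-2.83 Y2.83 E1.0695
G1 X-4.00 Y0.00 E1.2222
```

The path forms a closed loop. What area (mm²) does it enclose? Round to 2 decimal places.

Apply the shoelace formula to the sequence of (X, Y) vertices; enclosed area = 45.28 mm².

45.28 mm²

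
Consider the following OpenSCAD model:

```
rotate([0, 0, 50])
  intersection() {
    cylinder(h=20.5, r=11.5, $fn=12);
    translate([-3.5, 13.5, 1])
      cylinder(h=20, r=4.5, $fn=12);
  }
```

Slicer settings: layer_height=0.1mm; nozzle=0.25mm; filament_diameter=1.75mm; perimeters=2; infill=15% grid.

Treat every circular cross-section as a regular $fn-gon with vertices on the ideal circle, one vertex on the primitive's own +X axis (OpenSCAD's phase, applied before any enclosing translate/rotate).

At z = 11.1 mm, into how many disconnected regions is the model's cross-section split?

At z = 11.1 mm: the r=11.5 cylinder gives a regular 12-gon of circumradius 11.5 (constant along its height); the r=4.5 cylinder at (-3.5, 13.5) contributes a regular 12-gon of circumradius 4.5; Taking the intersection: the r=4.5 cylinder at (-3.5, 13.5) partially overlaps the r=11.5 cylinder; clipping to the common part keeps 7.25 mm² — 1 connected region; (rotated 50° about Z; rotation is an isometry so areas/perimeters/island counts are preserved). The result has 1 disconnected region.

1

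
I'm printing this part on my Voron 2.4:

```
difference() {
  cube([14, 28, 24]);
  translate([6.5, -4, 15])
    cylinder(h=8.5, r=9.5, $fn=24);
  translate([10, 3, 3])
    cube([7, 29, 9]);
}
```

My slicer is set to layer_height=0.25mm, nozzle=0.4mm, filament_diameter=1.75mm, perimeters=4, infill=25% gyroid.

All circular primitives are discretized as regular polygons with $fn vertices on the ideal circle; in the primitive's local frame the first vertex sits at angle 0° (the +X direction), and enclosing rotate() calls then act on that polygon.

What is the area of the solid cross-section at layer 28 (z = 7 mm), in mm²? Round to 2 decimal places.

292.00 mm²

At z = 7 mm: the 14×28 cube contributes its full rectangle (area 392.00 mm²); the cylinder at (6.5, -4) is absent (z outside [15, 23.5]); the cube at (10, 3) is present — its section is the full 7×29 rectangle (area 203.00 mm²); Subtracting the remaining from the first: starting from the 14×28 cube (392.00 mm²), the 7×29 cube at (10, 3) partially overlaps it — only the 100.00 mm² overlap (of its 203.00 mm²) is removed, clipping the outline — area = 292.00 mm². Overall, the cross-section is a single solid region. Net area = 292.00 mm².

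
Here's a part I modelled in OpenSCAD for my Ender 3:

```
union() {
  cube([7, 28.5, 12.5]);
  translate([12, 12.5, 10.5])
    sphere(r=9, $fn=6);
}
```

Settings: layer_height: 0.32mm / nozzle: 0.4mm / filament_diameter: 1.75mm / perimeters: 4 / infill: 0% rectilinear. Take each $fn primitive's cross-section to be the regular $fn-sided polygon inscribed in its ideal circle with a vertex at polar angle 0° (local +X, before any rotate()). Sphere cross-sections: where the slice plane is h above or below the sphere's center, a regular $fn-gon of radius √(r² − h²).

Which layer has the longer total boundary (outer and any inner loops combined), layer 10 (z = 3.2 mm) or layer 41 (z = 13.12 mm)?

layer 10 (z = 3.2 mm)

Layer 10 (z = 3.2): the cube is present — its section is the full 7×28.5 rectangle (perimeter 71.00 mm); the r=9 sphere at (12, 12.5) slices to a regular 6-gon of circumradius 5.264 (√(r²−h²) with h=7.3 from center) (perimeter = 2·6·5.264·sin(180°/6) = 31.58 mm); Taking the union: the regions partially overlap (shared area 0.12 mm²), so the edge portions inside another operand are dropped and the merged outline is re-measured after clipping — boundary = 100.61 mm. So its perimeter = 100.61 mm. Layer 41 (z = 13.12): the cube is not intersected at this z (z outside [0, 12.5]); the r=9 sphere at (12, 12.5) slices to a regular 6-gon of circumradius 8.610 (√(r²−h²) with h=2.62 from center) (perimeter = 2·6·8.610·sin(180°/6) = 51.66 mm); Merging all regions: only the r=9 sphere at (12, 12.5) is present, so the union is just that shape — boundary = 51.66 mm. So its perimeter = 51.66 mm. Layer 10 is larger (100.61 vs 51.66 mm).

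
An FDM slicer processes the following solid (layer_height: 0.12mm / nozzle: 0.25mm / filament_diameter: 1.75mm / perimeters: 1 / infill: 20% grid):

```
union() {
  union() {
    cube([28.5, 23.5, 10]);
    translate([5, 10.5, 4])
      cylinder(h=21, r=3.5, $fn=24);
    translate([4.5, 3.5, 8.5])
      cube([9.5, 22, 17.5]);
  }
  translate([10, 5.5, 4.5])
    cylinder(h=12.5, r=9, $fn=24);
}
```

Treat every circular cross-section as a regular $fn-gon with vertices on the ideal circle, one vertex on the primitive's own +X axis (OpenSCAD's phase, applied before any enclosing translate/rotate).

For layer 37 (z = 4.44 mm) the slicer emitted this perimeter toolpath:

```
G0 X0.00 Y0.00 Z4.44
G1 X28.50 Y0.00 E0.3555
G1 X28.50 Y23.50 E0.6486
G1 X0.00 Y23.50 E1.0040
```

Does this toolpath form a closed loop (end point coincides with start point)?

no

Start point (G0): (0.00, 0.00). End point (last G1): the path does not return to the start — open.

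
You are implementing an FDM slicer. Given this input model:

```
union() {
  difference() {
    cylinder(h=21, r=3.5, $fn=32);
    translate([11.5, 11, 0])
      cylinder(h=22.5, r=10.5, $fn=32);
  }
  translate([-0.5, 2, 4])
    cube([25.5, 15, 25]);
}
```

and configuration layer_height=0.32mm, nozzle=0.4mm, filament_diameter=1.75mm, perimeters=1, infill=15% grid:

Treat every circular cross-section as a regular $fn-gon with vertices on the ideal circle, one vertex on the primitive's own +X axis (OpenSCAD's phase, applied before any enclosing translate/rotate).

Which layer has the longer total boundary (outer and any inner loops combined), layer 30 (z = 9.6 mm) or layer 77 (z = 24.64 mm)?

Layer 30 (z = 9.6): the r=3.5 cylinder gives a regular 32-gon of circumradius 3.5 (constant along its height) (perimeter = 2·32·3.500·sin(180°/32) = 21.96 mm); the r=10.5 cylinder at (11.5, 11) contributes a regular 32-gon of circumradius 10.5 (perimeter = 2·32·10.500·sin(180°/32) = 65.87 mm); Subtracting the remaining from the first: starting from the r=3.5 cylinder, the r=10.5 cylinder at (11.5, 11) misses the remaining region (no effect) — boundary = 21.96 mm; the cube at (-0.5, 2) is present — its section is the full 25.5×15 rectangle (perimeter 81.00 mm); Combining (union): the regions partially overlap (shared area 3.72 mm²), so the edge portions inside another operand are dropped and the merged outline is re-measured after clipping — boundary = 94.28 mm. So its perimeter = 94.28 mm. Layer 77 (z = 24.64): the cylinder is absent (z outside [0, 21]); the cylinder at (11.5, 11) does not reach this height (z outside [0, 22.5]); Subtracting the remaining from the first: the first operand is absent here, so nothing remains; the cube at (-0.5, 2) (footprint 25.5×15) is included at this height (perimeter 81.00 mm); Merging all regions: only the 25.5×15 cube at (-0.5, 2) is present, so the union is just that shape — boundary = 81.00 mm. So its perimeter = 81.00 mm. Layer 30 is larger (94.28 vs 81.00 mm).

layer 30 (z = 9.6 mm)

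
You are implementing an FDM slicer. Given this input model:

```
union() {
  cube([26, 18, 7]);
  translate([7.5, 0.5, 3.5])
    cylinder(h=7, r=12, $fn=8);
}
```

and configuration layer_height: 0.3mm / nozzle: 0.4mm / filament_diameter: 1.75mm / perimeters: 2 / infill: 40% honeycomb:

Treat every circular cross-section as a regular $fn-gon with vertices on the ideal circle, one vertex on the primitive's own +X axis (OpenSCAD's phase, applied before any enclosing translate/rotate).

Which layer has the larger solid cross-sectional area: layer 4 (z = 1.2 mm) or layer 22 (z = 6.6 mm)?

Layer 4 (z = 1.2): the 26×18 cube contributes its full rectangle (area 468.00 mm²); the cylinder at (7.5, 0.5) does not reach this height (z outside [3.5, 10.5]); Merging all regions: only the 26×18 cube is present, so the union is just that shape — area = 468.00 mm². So its area = 468.00 mm². Layer 22 (z = 6.6): the 26×18 cube contributes its full rectangle (area 468.00 mm²); the cylinder at (7.5, 0.5): section is a regular 8-gon, circumradius r=12 (area = (8/2)·12.000²·sin(360°/8) = 407.29 mm²); Combining (union): the regions partially overlap — summed areas 875.29 mm² minus the doubly-counted overlap 189.87 mm² gives 685.42 mm² — area = 685.42 mm². So its area = 685.42 mm². Layer 22 is larger (685.42 vs 468.00 mm²).

layer 22 (z = 6.6 mm)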